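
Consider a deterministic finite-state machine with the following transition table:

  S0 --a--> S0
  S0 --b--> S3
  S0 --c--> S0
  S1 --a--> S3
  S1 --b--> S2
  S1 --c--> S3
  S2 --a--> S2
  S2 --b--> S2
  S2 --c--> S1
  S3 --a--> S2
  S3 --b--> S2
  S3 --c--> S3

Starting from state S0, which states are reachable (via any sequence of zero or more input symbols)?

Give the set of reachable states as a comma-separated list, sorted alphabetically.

BFS from S0:
  visit S0: S0--a-->S0 (seen), S0--b-->S3 (new), S0--c-->S0 (seen)
  visit S3: S3--a-->S2 (new), S3--b-->S2 (seen), S3--c-->S3 (seen)
  visit S2: S2--a-->S2 (seen), S2--b-->S2 (seen), S2--c-->S1 (new)
  visit S1: S1--a-->S3 (seen), S1--b-->S2 (seen), S1--c-->S3 (seen)

Answer: S0, S1, S2, S3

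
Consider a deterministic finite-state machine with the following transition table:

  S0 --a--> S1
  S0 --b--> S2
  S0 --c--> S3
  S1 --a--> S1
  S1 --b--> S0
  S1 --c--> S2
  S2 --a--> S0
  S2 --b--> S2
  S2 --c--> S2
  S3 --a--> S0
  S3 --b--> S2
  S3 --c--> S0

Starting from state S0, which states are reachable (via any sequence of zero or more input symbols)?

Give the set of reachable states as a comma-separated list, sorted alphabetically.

Answer: S0, S1, S2, S3

Derivation:
BFS from S0:
  visit S0: S0--a-->S1 (new), S0--b-->S2 (new), S0--c-->S3 (new)
  visit S1: S1--a-->S1 (seen), S1--b-->S0 (seen), S1--c-->S2 (seen)
  visit S2: S2--a-->S0 (seen), S2--b-->S2 (seen), S2--c-->S2 (seen)
  visit S3: S3--a-->S0 (seen), S3--b-->S2 (seen), S3--c-->S0 (seen)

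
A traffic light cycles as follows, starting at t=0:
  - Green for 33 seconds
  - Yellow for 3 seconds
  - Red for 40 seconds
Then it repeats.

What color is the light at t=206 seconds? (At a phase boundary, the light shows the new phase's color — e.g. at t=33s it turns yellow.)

Answer: red

Derivation:
Cycle length = 33 + 3 + 40 = 76s
t = 206, phase_t = 206 mod 76 = 54
54 >= 36 → RED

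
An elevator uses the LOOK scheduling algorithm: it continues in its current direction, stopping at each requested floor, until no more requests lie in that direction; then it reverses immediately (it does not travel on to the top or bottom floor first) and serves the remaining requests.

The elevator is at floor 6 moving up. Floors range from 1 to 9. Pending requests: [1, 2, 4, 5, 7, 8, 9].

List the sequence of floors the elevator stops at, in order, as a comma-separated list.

Current: 6, moving UP
Serve above first (ascending): [7, 8, 9]
Then reverse, serve below (descending): [5, 4, 2, 1]

Answer: 7, 8, 9, 5, 4, 2, 1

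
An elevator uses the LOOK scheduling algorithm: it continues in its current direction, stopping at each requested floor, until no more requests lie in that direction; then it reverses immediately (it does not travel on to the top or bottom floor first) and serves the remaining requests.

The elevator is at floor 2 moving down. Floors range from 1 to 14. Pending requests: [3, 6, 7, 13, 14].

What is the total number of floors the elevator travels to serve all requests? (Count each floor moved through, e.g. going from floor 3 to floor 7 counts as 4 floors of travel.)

Answer: 12

Derivation:
Start at floor 2 moving down, LOOK stop order: [3, 6, 7, 13, 14]
  2 → 3: |3-2| = 1, total = 1
  3 → 6: |6-3| = 3, total = 4
  6 → 7: |7-6| = 1, total = 5
  7 → 13: |13-7| = 6, total = 11
  13 → 14: |14-13| = 1, total = 12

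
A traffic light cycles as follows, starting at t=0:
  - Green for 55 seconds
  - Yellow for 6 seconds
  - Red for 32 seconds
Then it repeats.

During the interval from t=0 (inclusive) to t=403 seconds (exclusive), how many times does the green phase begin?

Cycle = 55+6+32 = 93s
green phase starts at t = k*93 + 0 for k=0,1,2,...
Need k*93+0 < 403 → k < 4.333
k ∈ {0, ..., 4} → 5 starts

Answer: 5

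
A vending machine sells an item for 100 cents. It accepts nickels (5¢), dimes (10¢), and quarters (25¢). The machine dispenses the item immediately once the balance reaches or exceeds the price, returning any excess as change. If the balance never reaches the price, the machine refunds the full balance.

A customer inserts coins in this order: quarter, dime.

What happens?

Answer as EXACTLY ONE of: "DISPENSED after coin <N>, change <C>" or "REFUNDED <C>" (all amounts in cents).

Answer: REFUNDED 35

Derivation:
Price: 100¢
Coin 1 (quarter, 25¢): balance = 25¢
Coin 2 (dime, 10¢): balance = 35¢
All coins inserted, balance 35¢ < price 100¢ → REFUND 35¢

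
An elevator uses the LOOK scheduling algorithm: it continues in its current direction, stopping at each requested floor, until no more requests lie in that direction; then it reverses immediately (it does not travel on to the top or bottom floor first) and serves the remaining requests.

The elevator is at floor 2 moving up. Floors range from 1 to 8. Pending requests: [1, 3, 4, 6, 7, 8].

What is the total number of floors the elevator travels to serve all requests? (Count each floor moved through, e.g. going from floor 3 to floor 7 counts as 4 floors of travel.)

Answer: 13

Derivation:
Start at floor 2 moving up, LOOK stop order: [3, 4, 6, 7, 8, 1]
  2 → 3: |3-2| = 1, total = 1
  3 → 4: |4-3| = 1, total = 2
  4 → 6: |6-4| = 2, total = 4
  6 → 7: |7-6| = 1, total = 5
  7 → 8: |8-7| = 1, total = 6
  8 → 1: |1-8| = 7, total = 13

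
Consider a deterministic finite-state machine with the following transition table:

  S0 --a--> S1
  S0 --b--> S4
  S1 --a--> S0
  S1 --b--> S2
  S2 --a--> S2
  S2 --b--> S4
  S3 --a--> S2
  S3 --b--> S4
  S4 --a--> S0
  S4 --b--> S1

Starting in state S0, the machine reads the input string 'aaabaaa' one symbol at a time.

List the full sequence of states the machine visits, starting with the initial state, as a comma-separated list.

Answer: S0, S1, S0, S1, S2, S2, S2, S2

Derivation:
Start: S0
  read 'a': S0 --a--> S1
  read 'a': S1 --a--> S0
  read 'a': S0 --a--> S1
  read 'b': S1 --b--> S2
  read 'a': S2 --a--> S2
  read 'a': S2 --a--> S2
  read 'a': S2 --a--> S2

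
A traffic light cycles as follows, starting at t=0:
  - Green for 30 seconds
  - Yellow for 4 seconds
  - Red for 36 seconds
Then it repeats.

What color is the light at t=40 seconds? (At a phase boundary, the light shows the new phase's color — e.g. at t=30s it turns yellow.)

Answer: red

Derivation:
Cycle length = 30 + 4 + 36 = 70s
t = 40, phase_t = 40 mod 70 = 40
40 >= 34 → RED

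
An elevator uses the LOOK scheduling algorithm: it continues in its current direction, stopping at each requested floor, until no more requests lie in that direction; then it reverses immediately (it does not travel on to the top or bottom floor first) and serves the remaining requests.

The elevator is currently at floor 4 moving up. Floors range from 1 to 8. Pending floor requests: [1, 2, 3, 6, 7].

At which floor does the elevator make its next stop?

Answer: 6

Derivation:
Current floor: 4, direction: up
Requests above: [6, 7]
Requests below: [1, 2, 3]
Moving up and requests lie above → nearest above is min([6, 7]) = 6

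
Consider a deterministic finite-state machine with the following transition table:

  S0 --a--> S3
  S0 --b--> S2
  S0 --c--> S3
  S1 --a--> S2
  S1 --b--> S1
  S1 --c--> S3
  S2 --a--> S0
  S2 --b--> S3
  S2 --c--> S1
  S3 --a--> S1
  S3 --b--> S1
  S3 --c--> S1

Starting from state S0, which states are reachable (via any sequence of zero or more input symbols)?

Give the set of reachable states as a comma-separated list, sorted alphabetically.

Answer: S0, S1, S2, S3

Derivation:
BFS from S0:
  visit S0: S0--a-->S3 (new), S0--b-->S2 (new), S0--c-->S3 (seen)
  visit S3: S3--a-->S1 (new), S3--b-->S1 (seen), S3--c-->S1 (seen)
  visit S2: S2--a-->S0 (seen), S2--b-->S3 (seen), S2--c-->S1 (seen)
  visit S1: S1--a-->S2 (seen), S1--b-->S1 (seen), S1--c-->S3 (seen)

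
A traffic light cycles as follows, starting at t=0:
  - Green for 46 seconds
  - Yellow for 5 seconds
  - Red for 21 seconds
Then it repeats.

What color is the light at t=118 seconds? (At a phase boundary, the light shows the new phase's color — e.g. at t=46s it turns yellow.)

Cycle length = 46 + 5 + 21 = 72s
t = 118, phase_t = 118 mod 72 = 46
46 <= 46 < 51 (yellow end) → YELLOW

Answer: yellow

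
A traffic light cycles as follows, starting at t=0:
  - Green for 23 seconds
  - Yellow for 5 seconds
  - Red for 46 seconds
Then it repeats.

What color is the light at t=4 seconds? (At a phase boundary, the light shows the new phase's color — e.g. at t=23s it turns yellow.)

Cycle length = 23 + 5 + 46 = 74s
t = 4, phase_t = 4 mod 74 = 4
4 < 23 (green end) → GREEN

Answer: green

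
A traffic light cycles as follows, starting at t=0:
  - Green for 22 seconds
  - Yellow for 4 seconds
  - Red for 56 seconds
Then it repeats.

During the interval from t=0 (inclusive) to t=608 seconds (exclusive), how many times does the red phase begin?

Answer: 8

Derivation:
Cycle = 22+4+56 = 82s
red phase starts at t = k*82 + 26 for k=0,1,2,...
Need k*82+26 < 608 → k < 7.098
k ∈ {0, ..., 7} → 8 starts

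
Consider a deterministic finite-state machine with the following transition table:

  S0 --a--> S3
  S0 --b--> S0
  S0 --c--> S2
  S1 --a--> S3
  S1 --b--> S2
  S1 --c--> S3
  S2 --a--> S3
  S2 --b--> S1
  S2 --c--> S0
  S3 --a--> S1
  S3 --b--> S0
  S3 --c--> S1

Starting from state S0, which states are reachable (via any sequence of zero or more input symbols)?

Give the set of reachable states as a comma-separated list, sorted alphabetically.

BFS from S0:
  visit S0: S0--a-->S3 (new), S0--b-->S0 (seen), S0--c-->S2 (new)
  visit S3: S3--a-->S1 (new), S3--b-->S0 (seen), S3--c-->S1 (seen)
  visit S2: S2--a-->S3 (seen), S2--b-->S1 (seen), S2--c-->S0 (seen)
  visit S1: S1--a-->S3 (seen), S1--b-->S2 (seen), S1--c-->S3 (seen)

Answer: S0, S1, S2, S3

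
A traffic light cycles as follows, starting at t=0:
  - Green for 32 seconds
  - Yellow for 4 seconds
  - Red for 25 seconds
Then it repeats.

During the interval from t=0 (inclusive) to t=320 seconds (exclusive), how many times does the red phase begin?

Cycle = 32+4+25 = 61s
red phase starts at t = k*61 + 36 for k=0,1,2,...
Need k*61+36 < 320 → k < 4.656
k ∈ {0, ..., 4} → 5 starts

Answer: 5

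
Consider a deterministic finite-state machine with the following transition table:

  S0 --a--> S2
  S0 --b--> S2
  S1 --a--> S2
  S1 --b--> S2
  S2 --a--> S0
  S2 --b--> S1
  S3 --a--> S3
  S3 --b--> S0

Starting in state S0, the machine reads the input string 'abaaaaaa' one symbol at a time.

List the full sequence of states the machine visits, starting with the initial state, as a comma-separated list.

Answer: S0, S2, S1, S2, S0, S2, S0, S2, S0

Derivation:
Start: S0
  read 'a': S0 --a--> S2
  read 'b': S2 --b--> S1
  read 'a': S1 --a--> S2
  read 'a': S2 --a--> S0
  read 'a': S0 --a--> S2
  read 'a': S2 --a--> S0
  read 'a': S0 --a--> S2
  read 'a': S2 --a--> S0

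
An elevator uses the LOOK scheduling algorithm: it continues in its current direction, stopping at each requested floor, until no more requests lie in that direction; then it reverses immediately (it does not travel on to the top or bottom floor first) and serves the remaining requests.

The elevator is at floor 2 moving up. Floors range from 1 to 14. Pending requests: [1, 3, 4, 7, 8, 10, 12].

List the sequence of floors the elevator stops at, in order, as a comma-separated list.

Current: 2, moving UP
Serve above first (ascending): [3, 4, 7, 8, 10, 12]
Then reverse, serve below (descending): [1]

Answer: 3, 4, 7, 8, 10, 12, 1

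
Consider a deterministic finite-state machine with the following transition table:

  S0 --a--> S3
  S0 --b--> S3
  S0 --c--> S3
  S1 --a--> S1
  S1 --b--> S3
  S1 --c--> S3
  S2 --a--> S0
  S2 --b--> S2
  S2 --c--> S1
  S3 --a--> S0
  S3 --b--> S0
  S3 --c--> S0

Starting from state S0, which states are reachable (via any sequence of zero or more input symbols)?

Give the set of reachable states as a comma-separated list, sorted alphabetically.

Answer: S0, S3

Derivation:
BFS from S0:
  visit S0: S0--a-->S3 (new), S0--b-->S3 (seen), S0--c-->S3 (seen)
  visit S3: S3--a-->S0 (seen), S3--b-->S0 (seen), S3--c-->S0 (seen)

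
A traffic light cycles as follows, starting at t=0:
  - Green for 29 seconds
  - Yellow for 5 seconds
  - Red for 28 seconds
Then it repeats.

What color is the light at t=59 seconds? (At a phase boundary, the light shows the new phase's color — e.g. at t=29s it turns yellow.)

Answer: red

Derivation:
Cycle length = 29 + 5 + 28 = 62s
t = 59, phase_t = 59 mod 62 = 59
59 >= 34 → RED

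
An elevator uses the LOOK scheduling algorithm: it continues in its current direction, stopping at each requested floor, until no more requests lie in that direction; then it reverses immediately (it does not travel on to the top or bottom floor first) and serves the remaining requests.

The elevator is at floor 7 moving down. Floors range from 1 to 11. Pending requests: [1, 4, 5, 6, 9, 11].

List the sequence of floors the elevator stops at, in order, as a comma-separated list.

Answer: 6, 5, 4, 1, 9, 11

Derivation:
Current: 7, moving DOWN
Serve below first (descending): [6, 5, 4, 1]
Then reverse, serve above (ascending): [9, 11]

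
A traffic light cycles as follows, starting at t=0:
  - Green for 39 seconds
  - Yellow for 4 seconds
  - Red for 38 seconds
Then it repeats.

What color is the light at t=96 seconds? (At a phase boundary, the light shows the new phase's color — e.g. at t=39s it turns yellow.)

Cycle length = 39 + 4 + 38 = 81s
t = 96, phase_t = 96 mod 81 = 15
15 < 39 (green end) → GREEN

Answer: green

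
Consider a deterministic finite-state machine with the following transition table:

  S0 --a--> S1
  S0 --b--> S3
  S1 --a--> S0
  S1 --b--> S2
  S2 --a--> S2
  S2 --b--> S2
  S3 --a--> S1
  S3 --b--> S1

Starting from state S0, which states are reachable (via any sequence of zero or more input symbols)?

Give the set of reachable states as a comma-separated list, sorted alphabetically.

BFS from S0:
  visit S0: S0--a-->S1 (new), S0--b-->S3 (new)
  visit S1: S1--a-->S0 (seen), S1--b-->S2 (new)
  visit S3: S3--a-->S1 (seen), S3--b-->S1 (seen)
  visit S2: S2--a-->S2 (seen), S2--b-->S2 (seen)

Answer: S0, S1, S2, S3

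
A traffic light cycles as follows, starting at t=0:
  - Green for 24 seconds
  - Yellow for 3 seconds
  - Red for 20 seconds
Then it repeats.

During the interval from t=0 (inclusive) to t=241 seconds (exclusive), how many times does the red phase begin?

Cycle = 24+3+20 = 47s
red phase starts at t = k*47 + 27 for k=0,1,2,...
Need k*47+27 < 241 → k < 4.553
k ∈ {0, ..., 4} → 5 starts

Answer: 5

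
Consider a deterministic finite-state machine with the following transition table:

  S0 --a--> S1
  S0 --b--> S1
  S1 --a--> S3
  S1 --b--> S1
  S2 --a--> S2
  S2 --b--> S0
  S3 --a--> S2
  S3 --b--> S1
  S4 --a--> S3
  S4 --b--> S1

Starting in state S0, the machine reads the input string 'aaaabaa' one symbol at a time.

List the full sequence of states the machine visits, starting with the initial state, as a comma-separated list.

Answer: S0, S1, S3, S2, S2, S0, S1, S3

Derivation:
Start: S0
  read 'a': S0 --a--> S1
  read 'a': S1 --a--> S3
  read 'a': S3 --a--> S2
  read 'a': S2 --a--> S2
  read 'b': S2 --b--> S0
  read 'a': S0 --a--> S1
  read 'a': S1 --a--> S3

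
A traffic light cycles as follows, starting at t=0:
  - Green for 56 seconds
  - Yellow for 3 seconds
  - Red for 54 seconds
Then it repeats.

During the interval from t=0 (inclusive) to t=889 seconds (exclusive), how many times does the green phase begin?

Cycle = 56+3+54 = 113s
green phase starts at t = k*113 + 0 for k=0,1,2,...
Need k*113+0 < 889 → k < 7.867
k ∈ {0, ..., 7} → 8 starts

Answer: 8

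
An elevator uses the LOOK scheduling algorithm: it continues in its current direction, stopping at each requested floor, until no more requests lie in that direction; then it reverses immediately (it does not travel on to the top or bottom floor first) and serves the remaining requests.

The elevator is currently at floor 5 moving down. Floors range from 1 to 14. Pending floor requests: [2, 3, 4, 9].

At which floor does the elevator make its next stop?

Answer: 4

Derivation:
Current floor: 5, direction: down
Requests above: [9]
Requests below: [2, 3, 4]
Moving down and requests lie below → nearest below is max([2, 3, 4]) = 4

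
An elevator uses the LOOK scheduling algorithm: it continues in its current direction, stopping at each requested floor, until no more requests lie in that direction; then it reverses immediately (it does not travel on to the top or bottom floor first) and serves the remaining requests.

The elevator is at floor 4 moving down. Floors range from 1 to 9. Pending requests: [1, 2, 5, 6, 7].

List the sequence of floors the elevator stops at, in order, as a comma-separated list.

Current: 4, moving DOWN
Serve below first (descending): [2, 1]
Then reverse, serve above (ascending): [5, 6, 7]

Answer: 2, 1, 5, 6, 7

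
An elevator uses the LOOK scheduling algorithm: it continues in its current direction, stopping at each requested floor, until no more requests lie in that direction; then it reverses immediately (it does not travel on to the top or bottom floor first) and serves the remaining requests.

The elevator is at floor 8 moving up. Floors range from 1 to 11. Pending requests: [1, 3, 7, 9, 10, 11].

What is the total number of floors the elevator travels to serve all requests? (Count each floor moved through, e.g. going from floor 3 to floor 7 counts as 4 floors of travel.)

Start at floor 8 moving up, LOOK stop order: [9, 10, 11, 7, 3, 1]
  8 → 9: |9-8| = 1, total = 1
  9 → 10: |10-9| = 1, total = 2
  10 → 11: |11-10| = 1, total = 3
  11 → 7: |7-11| = 4, total = 7
  7 → 3: |3-7| = 4, total = 11
  3 → 1: |1-3| = 2, total = 13

Answer: 13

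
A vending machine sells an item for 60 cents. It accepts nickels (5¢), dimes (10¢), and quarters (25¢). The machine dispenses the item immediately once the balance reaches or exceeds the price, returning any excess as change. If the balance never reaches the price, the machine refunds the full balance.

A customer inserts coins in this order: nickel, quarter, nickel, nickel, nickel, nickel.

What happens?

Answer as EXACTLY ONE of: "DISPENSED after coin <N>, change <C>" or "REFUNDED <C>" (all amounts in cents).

Price: 60¢
Coin 1 (nickel, 5¢): balance = 5¢
Coin 2 (quarter, 25¢): balance = 30¢
Coin 3 (nickel, 5¢): balance = 35¢
Coin 4 (nickel, 5¢): balance = 40¢
Coin 5 (nickel, 5¢): balance = 45¢
Coin 6 (nickel, 5¢): balance = 50¢
All coins inserted, balance 50¢ < price 60¢ → REFUND 50¢

Answer: REFUNDED 50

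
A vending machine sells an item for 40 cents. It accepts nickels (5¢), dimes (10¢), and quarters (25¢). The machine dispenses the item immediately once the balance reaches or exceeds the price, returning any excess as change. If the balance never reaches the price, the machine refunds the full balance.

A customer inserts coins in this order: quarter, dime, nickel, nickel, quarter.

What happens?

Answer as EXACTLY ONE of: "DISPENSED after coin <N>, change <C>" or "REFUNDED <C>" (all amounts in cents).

Price: 40¢
Coin 1 (quarter, 25¢): balance = 25¢
Coin 2 (dime, 10¢): balance = 35¢
Coin 3 (nickel, 5¢): balance = 40¢
  → balance >= price → DISPENSE, change = 40 - 40 = 0¢

Answer: DISPENSED after coin 3, change 0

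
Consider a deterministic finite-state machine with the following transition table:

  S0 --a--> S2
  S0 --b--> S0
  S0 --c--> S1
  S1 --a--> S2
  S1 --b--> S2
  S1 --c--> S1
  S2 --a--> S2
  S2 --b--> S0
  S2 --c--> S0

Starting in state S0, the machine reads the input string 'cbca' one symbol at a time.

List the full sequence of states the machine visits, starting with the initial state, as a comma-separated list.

Answer: S0, S1, S2, S0, S2

Derivation:
Start: S0
  read 'c': S0 --c--> S1
  read 'b': S1 --b--> S2
  read 'c': S2 --c--> S0
  read 'a': S0 --a--> S2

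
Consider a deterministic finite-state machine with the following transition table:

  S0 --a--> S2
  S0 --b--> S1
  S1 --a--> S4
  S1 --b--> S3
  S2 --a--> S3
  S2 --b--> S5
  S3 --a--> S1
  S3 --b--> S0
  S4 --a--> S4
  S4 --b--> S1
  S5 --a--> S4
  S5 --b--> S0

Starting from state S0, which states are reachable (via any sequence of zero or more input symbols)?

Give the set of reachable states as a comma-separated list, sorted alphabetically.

BFS from S0:
  visit S0: S0--a-->S2 (new), S0--b-->S1 (new)
  visit S2: S2--a-->S3 (new), S2--b-->S5 (new)
  visit S1: S1--a-->S4 (new), S1--b-->S3 (seen)
  visit S3: S3--a-->S1 (seen), S3--b-->S0 (seen)
  visit S5: S5--a-->S4 (seen), S5--b-->S0 (seen)
  visit S4: S4--a-->S4 (seen), S4--b-->S1 (seen)

Answer: S0, S1, S2, S3, S4, S5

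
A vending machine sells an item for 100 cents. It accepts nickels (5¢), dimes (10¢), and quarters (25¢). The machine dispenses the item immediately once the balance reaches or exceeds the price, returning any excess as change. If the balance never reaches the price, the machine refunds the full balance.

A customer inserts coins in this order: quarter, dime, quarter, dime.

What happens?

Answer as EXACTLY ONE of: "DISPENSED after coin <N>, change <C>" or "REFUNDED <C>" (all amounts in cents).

Answer: REFUNDED 70

Derivation:
Price: 100¢
Coin 1 (quarter, 25¢): balance = 25¢
Coin 2 (dime, 10¢): balance = 35¢
Coin 3 (quarter, 25¢): balance = 60¢
Coin 4 (dime, 10¢): balance = 70¢
All coins inserted, balance 70¢ < price 100¢ → REFUND 70¢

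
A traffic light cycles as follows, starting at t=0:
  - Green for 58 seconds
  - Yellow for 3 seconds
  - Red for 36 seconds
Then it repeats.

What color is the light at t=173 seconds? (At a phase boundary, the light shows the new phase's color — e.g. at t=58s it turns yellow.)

Answer: red

Derivation:
Cycle length = 58 + 3 + 36 = 97s
t = 173, phase_t = 173 mod 97 = 76
76 >= 61 → RED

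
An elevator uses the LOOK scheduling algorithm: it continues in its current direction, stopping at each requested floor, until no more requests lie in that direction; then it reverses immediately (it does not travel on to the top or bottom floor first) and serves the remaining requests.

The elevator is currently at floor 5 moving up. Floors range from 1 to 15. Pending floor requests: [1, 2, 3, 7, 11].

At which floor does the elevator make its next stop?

Answer: 7

Derivation:
Current floor: 5, direction: up
Requests above: [7, 11]
Requests below: [1, 2, 3]
Moving up and requests lie above → nearest above is min([7, 11]) = 7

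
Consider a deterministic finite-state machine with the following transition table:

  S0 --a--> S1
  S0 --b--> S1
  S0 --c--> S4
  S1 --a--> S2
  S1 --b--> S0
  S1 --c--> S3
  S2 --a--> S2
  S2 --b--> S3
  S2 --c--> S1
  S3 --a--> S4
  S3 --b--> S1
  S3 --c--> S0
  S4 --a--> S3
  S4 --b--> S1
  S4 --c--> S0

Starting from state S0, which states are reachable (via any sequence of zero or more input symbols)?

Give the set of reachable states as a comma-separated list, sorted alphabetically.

BFS from S0:
  visit S0: S0--a-->S1 (new), S0--b-->S1 (seen), S0--c-->S4 (new)
  visit S1: S1--a-->S2 (new), S1--b-->S0 (seen), S1--c-->S3 (new)
  visit S4: S4--a-->S3 (seen), S4--b-->S1 (seen), S4--c-->S0 (seen)
  visit S2: S2--a-->S2 (seen), S2--b-->S3 (seen), S2--c-->S1 (seen)
  visit S3: S3--a-->S4 (seen), S3--b-->S1 (seen), S3--c-->S0 (seen)

Answer: S0, S1, S2, S3, S4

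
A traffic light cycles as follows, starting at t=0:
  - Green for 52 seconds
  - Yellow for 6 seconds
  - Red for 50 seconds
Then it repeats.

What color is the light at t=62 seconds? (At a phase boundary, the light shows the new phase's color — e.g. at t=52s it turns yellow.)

Answer: red

Derivation:
Cycle length = 52 + 6 + 50 = 108s
t = 62, phase_t = 62 mod 108 = 62
62 >= 58 → RED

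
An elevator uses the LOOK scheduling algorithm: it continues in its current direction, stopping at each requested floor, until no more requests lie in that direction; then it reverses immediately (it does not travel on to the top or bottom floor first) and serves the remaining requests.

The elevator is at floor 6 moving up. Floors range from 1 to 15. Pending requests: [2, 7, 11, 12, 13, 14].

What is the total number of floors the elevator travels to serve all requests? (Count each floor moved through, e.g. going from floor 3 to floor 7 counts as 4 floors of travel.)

Answer: 20

Derivation:
Start at floor 6 moving up, LOOK stop order: [7, 11, 12, 13, 14, 2]
  6 → 7: |7-6| = 1, total = 1
  7 → 11: |11-7| = 4, total = 5
  11 → 12: |12-11| = 1, total = 6
  12 → 13: |13-12| = 1, total = 7
  13 → 14: |14-13| = 1, total = 8
  14 → 2: |2-14| = 12, total = 20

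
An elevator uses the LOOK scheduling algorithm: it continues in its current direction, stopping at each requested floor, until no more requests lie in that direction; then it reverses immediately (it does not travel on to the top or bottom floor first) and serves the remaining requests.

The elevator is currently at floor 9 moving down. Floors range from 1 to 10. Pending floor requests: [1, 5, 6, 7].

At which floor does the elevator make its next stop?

Answer: 7

Derivation:
Current floor: 9, direction: down
Requests above: []
Requests below: [1, 5, 6, 7]
Moving down and requests lie below → nearest below is max([1, 5, 6, 7]) = 7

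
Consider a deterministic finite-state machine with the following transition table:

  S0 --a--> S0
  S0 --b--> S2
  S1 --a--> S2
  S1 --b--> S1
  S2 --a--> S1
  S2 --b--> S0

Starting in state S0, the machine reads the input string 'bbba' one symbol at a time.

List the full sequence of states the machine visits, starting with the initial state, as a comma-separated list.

Answer: S0, S2, S0, S2, S1

Derivation:
Start: S0
  read 'b': S0 --b--> S2
  read 'b': S2 --b--> S0
  read 'b': S0 --b--> S2
  read 'a': S2 --a--> S1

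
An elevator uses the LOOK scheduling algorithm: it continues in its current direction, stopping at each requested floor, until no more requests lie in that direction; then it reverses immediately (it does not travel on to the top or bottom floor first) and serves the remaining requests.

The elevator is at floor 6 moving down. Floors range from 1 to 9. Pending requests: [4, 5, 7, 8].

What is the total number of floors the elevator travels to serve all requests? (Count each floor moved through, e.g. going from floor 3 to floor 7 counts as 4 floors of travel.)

Start at floor 6 moving down, LOOK stop order: [5, 4, 7, 8]
  6 → 5: |5-6| = 1, total = 1
  5 → 4: |4-5| = 1, total = 2
  4 → 7: |7-4| = 3, total = 5
  7 → 8: |8-7| = 1, total = 6

Answer: 6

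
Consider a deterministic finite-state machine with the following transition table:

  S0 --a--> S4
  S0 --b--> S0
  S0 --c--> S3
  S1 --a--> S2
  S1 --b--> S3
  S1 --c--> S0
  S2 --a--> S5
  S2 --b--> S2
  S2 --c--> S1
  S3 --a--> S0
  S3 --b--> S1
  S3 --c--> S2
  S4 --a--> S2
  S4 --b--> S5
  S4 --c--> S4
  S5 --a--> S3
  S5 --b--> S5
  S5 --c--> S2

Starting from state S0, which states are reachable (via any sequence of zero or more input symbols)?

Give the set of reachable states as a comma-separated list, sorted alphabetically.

BFS from S0:
  visit S0: S0--a-->S4 (new), S0--b-->S0 (seen), S0--c-->S3 (new)
  visit S4: S4--a-->S2 (new), S4--b-->S5 (new), S4--c-->S4 (seen)
  visit S3: S3--a-->S0 (seen), S3--b-->S1 (new), S3--c-->S2 (seen)
  visit S2: S2--a-->S5 (seen), S2--b-->S2 (seen), S2--c-->S1 (seen)
  visit S5: S5--a-->S3 (seen), S5--b-->S5 (seen), S5--c-->S2 (seen)
  visit S1: S1--a-->S2 (seen), S1--b-->S3 (seen), S1--c-->S0 (seen)

Answer: S0, S1, S2, S3, S4, S5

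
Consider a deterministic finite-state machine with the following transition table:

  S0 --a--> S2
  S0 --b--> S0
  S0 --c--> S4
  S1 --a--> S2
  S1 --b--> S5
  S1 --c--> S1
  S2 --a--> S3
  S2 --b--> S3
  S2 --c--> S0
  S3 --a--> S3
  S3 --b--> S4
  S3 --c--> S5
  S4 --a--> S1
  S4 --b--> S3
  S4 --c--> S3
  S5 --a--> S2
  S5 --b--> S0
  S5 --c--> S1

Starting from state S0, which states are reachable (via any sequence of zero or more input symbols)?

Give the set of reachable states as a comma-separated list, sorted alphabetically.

BFS from S0:
  visit S0: S0--a-->S2 (new), S0--b-->S0 (seen), S0--c-->S4 (new)
  visit S2: S2--a-->S3 (new), S2--b-->S3 (seen), S2--c-->S0 (seen)
  visit S4: S4--a-->S1 (new), S4--b-->S3 (seen), S4--c-->S3 (seen)
  visit S3: S3--a-->S3 (seen), S3--b-->S4 (seen), S3--c-->S5 (new)
  visit S1: S1--a-->S2 (seen), S1--b-->S5 (seen), S1--c-->S1 (seen)
  visit S5: S5--a-->S2 (seen), S5--b-->S0 (seen), S5--c-->S1 (seen)

Answer: S0, S1, S2, S3, S4, S5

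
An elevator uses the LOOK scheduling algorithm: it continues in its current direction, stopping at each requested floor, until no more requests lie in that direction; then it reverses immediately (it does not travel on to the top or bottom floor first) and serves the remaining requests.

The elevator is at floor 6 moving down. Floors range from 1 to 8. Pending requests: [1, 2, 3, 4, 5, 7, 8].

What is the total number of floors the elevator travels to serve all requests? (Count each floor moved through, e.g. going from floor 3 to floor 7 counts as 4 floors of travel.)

Start at floor 6 moving down, LOOK stop order: [5, 4, 3, 2, 1, 7, 8]
  6 → 5: |5-6| = 1, total = 1
  5 → 4: |4-5| = 1, total = 2
  4 → 3: |3-4| = 1, total = 3
  3 → 2: |2-3| = 1, total = 4
  2 → 1: |1-2| = 1, total = 5
  1 → 7: |7-1| = 6, total = 11
  7 → 8: |8-7| = 1, total = 12

Answer: 12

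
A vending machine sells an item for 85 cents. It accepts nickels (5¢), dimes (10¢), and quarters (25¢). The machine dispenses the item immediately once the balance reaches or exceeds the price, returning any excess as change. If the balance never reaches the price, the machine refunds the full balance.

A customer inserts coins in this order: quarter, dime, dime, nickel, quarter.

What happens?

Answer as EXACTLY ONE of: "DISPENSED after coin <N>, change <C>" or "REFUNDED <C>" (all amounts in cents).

Answer: REFUNDED 75

Derivation:
Price: 85¢
Coin 1 (quarter, 25¢): balance = 25¢
Coin 2 (dime, 10¢): balance = 35¢
Coin 3 (dime, 10¢): balance = 45¢
Coin 4 (nickel, 5¢): balance = 50¢
Coin 5 (quarter, 25¢): balance = 75¢
All coins inserted, balance 75¢ < price 85¢ → REFUND 75¢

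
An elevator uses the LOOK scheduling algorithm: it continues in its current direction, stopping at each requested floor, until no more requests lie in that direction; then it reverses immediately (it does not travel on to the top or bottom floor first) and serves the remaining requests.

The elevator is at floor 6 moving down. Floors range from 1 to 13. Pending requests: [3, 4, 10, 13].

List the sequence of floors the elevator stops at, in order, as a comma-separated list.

Answer: 4, 3, 10, 13

Derivation:
Current: 6, moving DOWN
Serve below first (descending): [4, 3]
Then reverse, serve above (ascending): [10, 13]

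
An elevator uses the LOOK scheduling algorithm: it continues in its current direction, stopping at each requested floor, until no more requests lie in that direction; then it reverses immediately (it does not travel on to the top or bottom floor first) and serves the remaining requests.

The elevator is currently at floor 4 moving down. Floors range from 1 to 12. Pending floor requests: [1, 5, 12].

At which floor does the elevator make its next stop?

Answer: 1

Derivation:
Current floor: 4, direction: down
Requests above: [5, 12]
Requests below: [1]
Moving down and requests lie below → nearest below is max([1]) = 1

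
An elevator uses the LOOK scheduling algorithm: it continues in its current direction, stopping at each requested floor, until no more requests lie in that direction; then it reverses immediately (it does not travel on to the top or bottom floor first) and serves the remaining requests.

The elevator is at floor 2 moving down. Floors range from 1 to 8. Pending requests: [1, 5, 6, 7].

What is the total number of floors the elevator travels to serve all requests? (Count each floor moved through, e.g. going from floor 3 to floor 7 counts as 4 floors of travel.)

Answer: 7

Derivation:
Start at floor 2 moving down, LOOK stop order: [1, 5, 6, 7]
  2 → 1: |1-2| = 1, total = 1
  1 → 5: |5-1| = 4, total = 5
  5 → 6: |6-5| = 1, total = 6
  6 → 7: |7-6| = 1, total = 7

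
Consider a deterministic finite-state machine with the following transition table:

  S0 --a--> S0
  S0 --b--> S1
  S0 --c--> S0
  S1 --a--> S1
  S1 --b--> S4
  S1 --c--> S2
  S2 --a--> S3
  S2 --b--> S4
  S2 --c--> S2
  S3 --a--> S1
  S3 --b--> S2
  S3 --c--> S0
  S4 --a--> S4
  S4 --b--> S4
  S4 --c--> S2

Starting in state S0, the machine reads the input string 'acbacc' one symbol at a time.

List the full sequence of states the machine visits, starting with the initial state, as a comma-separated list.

Start: S0
  read 'a': S0 --a--> S0
  read 'c': S0 --c--> S0
  read 'b': S0 --b--> S1
  read 'a': S1 --a--> S1
  read 'c': S1 --c--> S2
  read 'c': S2 --c--> S2

Answer: S0, S0, S0, S1, S1, S2, S2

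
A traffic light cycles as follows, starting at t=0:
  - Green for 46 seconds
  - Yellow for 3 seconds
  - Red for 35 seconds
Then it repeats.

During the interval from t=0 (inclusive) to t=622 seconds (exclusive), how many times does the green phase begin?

Cycle = 46+3+35 = 84s
green phase starts at t = k*84 + 0 for k=0,1,2,...
Need k*84+0 < 622 → k < 7.405
k ∈ {0, ..., 7} → 8 starts

Answer: 8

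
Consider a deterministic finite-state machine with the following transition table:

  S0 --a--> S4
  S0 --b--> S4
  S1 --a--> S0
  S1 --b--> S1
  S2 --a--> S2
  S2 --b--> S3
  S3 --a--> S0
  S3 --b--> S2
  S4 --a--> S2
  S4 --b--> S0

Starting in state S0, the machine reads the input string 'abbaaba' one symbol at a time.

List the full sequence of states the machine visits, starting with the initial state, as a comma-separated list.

Start: S0
  read 'a': S0 --a--> S4
  read 'b': S4 --b--> S0
  read 'b': S0 --b--> S4
  read 'a': S4 --a--> S2
  read 'a': S2 --a--> S2
  read 'b': S2 --b--> S3
  read 'a': S3 --a--> S0

Answer: S0, S4, S0, S4, S2, S2, S3, S0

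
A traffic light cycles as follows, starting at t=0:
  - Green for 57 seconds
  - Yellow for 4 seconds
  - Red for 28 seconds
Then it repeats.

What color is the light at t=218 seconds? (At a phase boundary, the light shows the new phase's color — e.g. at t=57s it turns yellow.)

Answer: green

Derivation:
Cycle length = 57 + 4 + 28 = 89s
t = 218, phase_t = 218 mod 89 = 40
40 < 57 (green end) → GREEN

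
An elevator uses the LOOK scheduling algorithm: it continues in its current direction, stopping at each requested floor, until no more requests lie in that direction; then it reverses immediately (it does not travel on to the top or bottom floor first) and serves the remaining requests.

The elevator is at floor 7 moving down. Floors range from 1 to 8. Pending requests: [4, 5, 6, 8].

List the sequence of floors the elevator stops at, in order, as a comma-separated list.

Current: 7, moving DOWN
Serve below first (descending): [6, 5, 4]
Then reverse, serve above (ascending): [8]

Answer: 6, 5, 4, 8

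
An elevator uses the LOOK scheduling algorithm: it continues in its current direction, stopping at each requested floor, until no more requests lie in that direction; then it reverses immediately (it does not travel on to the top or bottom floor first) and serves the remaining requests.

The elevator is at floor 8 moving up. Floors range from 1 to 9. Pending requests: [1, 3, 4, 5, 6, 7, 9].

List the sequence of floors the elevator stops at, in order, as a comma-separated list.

Current: 8, moving UP
Serve above first (ascending): [9]
Then reverse, serve below (descending): [7, 6, 5, 4, 3, 1]

Answer: 9, 7, 6, 5, 4, 3, 1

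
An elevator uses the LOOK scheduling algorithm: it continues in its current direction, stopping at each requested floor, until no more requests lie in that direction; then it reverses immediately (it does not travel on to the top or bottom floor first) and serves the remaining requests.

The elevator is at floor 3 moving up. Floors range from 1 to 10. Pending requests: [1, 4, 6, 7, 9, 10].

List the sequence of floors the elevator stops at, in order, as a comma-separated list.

Current: 3, moving UP
Serve above first (ascending): [4, 6, 7, 9, 10]
Then reverse, serve below (descending): [1]

Answer: 4, 6, 7, 9, 10, 1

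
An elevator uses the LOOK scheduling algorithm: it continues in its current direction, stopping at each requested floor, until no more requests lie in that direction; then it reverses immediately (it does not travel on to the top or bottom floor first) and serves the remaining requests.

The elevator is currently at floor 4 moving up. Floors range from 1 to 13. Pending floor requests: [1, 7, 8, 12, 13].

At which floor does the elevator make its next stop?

Answer: 7

Derivation:
Current floor: 4, direction: up
Requests above: [7, 8, 12, 13]
Requests below: [1]
Moving up and requests lie above → nearest above is min([7, 8, 12, 13]) = 7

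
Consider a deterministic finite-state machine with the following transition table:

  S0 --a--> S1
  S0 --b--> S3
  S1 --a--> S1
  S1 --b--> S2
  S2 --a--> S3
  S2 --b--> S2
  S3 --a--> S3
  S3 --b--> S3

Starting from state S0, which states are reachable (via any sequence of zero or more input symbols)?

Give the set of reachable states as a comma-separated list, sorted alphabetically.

BFS from S0:
  visit S0: S0--a-->S1 (new), S0--b-->S3 (new)
  visit S1: S1--a-->S1 (seen), S1--b-->S2 (new)
  visit S3: S3--a-->S3 (seen), S3--b-->S3 (seen)
  visit S2: S2--a-->S3 (seen), S2--b-->S2 (seen)

Answer: S0, S1, S2, S3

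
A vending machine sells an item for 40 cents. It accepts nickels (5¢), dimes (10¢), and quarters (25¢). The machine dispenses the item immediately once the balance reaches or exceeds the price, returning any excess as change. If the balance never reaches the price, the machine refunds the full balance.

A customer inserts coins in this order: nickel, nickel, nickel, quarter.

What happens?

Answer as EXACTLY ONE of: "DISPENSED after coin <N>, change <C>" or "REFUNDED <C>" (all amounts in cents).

Price: 40¢
Coin 1 (nickel, 5¢): balance = 5¢
Coin 2 (nickel, 5¢): balance = 10¢
Coin 3 (nickel, 5¢): balance = 15¢
Coin 4 (quarter, 25¢): balance = 40¢
  → balance >= price → DISPENSE, change = 40 - 40 = 0¢

Answer: DISPENSED after coin 4, change 0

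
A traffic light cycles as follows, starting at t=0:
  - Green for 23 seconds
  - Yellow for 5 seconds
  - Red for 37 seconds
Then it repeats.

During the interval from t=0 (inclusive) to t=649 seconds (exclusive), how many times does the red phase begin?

Answer: 10

Derivation:
Cycle = 23+5+37 = 65s
red phase starts at t = k*65 + 28 for k=0,1,2,...
Need k*65+28 < 649 → k < 9.554
k ∈ {0, ..., 9} → 10 starts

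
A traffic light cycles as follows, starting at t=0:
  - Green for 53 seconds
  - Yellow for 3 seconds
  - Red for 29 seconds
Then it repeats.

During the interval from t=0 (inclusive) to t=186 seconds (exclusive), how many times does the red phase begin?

Cycle = 53+3+29 = 85s
red phase starts at t = k*85 + 56 for k=0,1,2,...
Need k*85+56 < 186 → k < 1.529
k ∈ {0, ..., 1} → 2 starts

Answer: 2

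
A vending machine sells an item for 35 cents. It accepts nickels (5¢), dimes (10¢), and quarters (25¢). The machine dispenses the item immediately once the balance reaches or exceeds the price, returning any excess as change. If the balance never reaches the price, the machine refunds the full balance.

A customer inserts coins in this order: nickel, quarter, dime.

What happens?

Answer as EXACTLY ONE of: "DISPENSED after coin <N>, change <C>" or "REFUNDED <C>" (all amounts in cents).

Answer: DISPENSED after coin 3, change 5

Derivation:
Price: 35¢
Coin 1 (nickel, 5¢): balance = 5¢
Coin 2 (quarter, 25¢): balance = 30¢
Coin 3 (dime, 10¢): balance = 40¢
  → balance >= price → DISPENSE, change = 40 - 35 = 5¢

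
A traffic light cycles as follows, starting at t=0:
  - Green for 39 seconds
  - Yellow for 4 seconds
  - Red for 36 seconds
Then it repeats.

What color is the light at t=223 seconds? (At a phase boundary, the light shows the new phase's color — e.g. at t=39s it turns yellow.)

Answer: red

Derivation:
Cycle length = 39 + 4 + 36 = 79s
t = 223, phase_t = 223 mod 79 = 65
65 >= 43 → RED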